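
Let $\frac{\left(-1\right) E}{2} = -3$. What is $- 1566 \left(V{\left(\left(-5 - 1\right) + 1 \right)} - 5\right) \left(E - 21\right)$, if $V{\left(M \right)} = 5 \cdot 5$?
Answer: $469800$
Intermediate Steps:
$E = 6$ ($E = \left(-2\right) \left(-3\right) = 6$)
$V{\left(M \right)} = 25$
$- 1566 \left(V{\left(\left(-5 - 1\right) + 1 \right)} - 5\right) \left(E - 21\right) = - 1566 \left(25 - 5\right) \left(6 - 21\right) = - 1566 \cdot 20 \left(-15\right) = \left(-1566\right) \left(-300\right) = 469800$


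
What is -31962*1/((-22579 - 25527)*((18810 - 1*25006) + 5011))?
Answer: -5327/9500935 ≈ -0.00056068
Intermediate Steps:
-31962*1/((-22579 - 25527)*((18810 - 1*25006) + 5011)) = -31962*(-1/(48106*((18810 - 25006) + 5011))) = -31962*(-1/(48106*(-6196 + 5011))) = -31962/((-48106*(-1185))) = -31962/57005610 = -31962*1/57005610 = -5327/9500935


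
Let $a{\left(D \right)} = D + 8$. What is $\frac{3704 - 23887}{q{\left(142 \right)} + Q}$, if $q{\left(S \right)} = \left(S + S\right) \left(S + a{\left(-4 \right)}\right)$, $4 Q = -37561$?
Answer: $- \frac{80732}{128295} \approx -0.62927$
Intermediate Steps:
$Q = - \frac{37561}{4}$ ($Q = \frac{1}{4} \left(-37561\right) = - \frac{37561}{4} \approx -9390.3$)
$a{\left(D \right)} = 8 + D$
$q{\left(S \right)} = 2 S \left(4 + S\right)$ ($q{\left(S \right)} = \left(S + S\right) \left(S + \left(8 - 4\right)\right) = 2 S \left(S + 4\right) = 2 S \left(4 + S\right)$)
$\frac{3704 - 23887}{q{\left(142 \right)} + Q} = \frac{3704 - 23887}{2 \cdot 142 \left(4 + 142\right) - \frac{37561}{4}} = - \frac{20183}{2 \cdot 142 \cdot 146 - \frac{37561}{4}} = - \frac{20183}{41464 - \frac{37561}{4}} = - \frac{20183}{\frac{128295}{4}} = \left(-20183\right) \frac{4}{128295} = - \frac{80732}{128295}$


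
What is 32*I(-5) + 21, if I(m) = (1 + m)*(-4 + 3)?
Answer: 149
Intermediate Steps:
I(m) = -1 - m (I(m) = (1 + m)*(-1) = -1 - m)
32*I(-5) + 21 = 32*(-1 - 1*(-5)) + 21 = 32*(-1 + 5) + 21 = 32*4 + 21 = 128 + 21 = 149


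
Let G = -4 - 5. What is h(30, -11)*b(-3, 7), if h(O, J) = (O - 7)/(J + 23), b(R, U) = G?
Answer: -69/4 ≈ -17.250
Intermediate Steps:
G = -9
b(R, U) = -9
h(O, J) = (-7 + O)/(23 + J)
h(30, -11)*b(-3, 7) = ((-7 + 30)/(23 - 11))*(-9) = (23/12)*(-9) = -69/4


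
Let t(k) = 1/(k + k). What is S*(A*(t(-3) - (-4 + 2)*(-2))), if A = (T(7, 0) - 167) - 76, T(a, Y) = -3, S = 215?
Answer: 220375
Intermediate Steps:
t(k) = 1/(2*k)
A = -246 (A = (-3 - 167) - 76 = -170 - 76 = -246)
S*(A*(t(-3) - (-4 + 2)*(-2))) = 215*(-246*((1/2)/(-3) - (-4 + 2)*(-2))) = 215*(-246*((1/2)*(-1/3) - (-2)*(-2))) = 215*(-246*(-1/6 - 1*4)) = 215*(-246*(-1/6 - 4)) = 215*(-246*(-25/6)) = 215*1025 = 220375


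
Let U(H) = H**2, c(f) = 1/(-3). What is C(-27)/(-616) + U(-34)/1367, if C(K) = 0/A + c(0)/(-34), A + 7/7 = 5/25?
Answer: 72632425/85891344 ≈ 0.84563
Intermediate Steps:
c(f) = -1/3
A = -4/5 (A = -1 + 5/25 = -1 + 5*(1/25) = -1 + 1/5 = -4/5 ≈ -0.80000)
C(K) = 1/102 (C(K) = 0/(-4/5) - 1/3/(-34) = 0*(-5/4) - 1/3*(-1/34) = 0 + 1/102 = 1/102)
C(-27)/(-616) + U(-34)/1367 = (1/102)/(-616) + (-34)**2/1367 = (1/102)*(-1/616) + 1156*(1/1367) = -1/62832 + 1156/1367 = 72632425/85891344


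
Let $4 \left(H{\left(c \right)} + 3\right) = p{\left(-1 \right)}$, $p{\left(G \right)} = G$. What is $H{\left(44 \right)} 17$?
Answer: $- \frac{221}{4} \approx -55.25$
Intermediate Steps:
$H{\left(c \right)} = - \frac{13}{4}$ ($H{\left(c \right)} = -3 + \frac{1}{4} \left(-1\right) = -3 - \frac{1}{4} = - \frac{13}{4}$)
$H{\left(44 \right)} 17 = \left(- \frac{13}{4}\right) 17 = - \frac{221}{4}$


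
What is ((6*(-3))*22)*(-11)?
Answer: 4356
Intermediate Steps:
((6*(-3))*22)*(-11) = -18*22*(-11) = -396*(-11) = 4356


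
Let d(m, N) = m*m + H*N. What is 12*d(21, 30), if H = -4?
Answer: 3852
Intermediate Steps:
d(m, N) = m² - 4*N (d(m, N) = m*m - 4*N = m² - 4*N)
12*d(21, 30) = 12*(21² - 4*30) = 12*(441 - 120) = 12*321 = 3852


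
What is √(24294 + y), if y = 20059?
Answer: √44353 ≈ 210.60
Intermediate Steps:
√(24294 + y) = √(24294 + 20059) = √44353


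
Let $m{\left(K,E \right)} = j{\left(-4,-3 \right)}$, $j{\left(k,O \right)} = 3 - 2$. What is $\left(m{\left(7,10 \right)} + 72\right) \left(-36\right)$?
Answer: $-2628$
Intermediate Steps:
$j{\left(k,O \right)} = 1$
$m{\left(K,E \right)} = 1$
$\left(m{\left(7,10 \right)} + 72\right) \left(-36\right) = \left(1 + 72\right) \left(-36\right) = 73 \left(-36\right) = -2628$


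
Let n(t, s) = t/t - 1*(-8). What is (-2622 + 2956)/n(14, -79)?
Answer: 334/9 ≈ 37.111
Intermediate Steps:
n(t, s) = 9 (n(t, s) = 1 + 8 = 9)
(-2622 + 2956)/n(14, -79) = (-2622 + 2956)/9 = 334*(1/9) = 334/9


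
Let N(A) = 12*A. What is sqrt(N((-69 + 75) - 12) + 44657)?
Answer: sqrt(44585) ≈ 211.15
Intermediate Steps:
sqrt(N((-69 + 75) - 12) + 44657) = sqrt(12*((-69 + 75) - 12) + 44657) = sqrt(12*(6 - 12) + 44657) = sqrt(12*(-6) + 44657) = sqrt(-72 + 44657) = sqrt(44585)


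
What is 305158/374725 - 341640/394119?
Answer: -861387022/16409582475 ≈ -0.052493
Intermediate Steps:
305158/374725 - 341640/394119 = 305158*(1/374725) - 341640*1/394119 = 305158/374725 - 37960/43791 = -861387022/16409582475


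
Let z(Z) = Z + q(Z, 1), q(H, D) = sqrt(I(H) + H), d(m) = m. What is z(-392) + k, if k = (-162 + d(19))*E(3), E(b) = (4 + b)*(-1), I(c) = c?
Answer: 609 + 28*I ≈ 609.0 + 28.0*I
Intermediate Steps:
E(b) = -4 - b
q(H, D) = sqrt(2)*sqrt(H) (q(H, D) = sqrt(H + H) = sqrt(2*H) = sqrt(2)*sqrt(H))
z(Z) = Z + sqrt(2)*sqrt(Z)
k = 1001 (k = (-162 + 19)*(-4 - 1*3) = -143*(-4 - 3) = -143*(-7) = 1001)
z(-392) + k = (-392 + sqrt(2)*sqrt(-392)) + 1001 = (-392 + sqrt(2)*(14*I*sqrt(2))) + 1001 = (-392 + 28*I) + 1001 = 609 + 28*I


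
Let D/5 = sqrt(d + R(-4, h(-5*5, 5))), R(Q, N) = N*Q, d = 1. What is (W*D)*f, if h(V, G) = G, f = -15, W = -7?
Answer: 525*I*sqrt(19) ≈ 2288.4*I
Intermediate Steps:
D = 5*I*sqrt(19) (D = 5*sqrt(1 + 5*(-4)) = 5*sqrt(1 - 20) = 5*sqrt(-19) = 5*(I*sqrt(19)) = 5*I*sqrt(19) ≈ 21.794*I)
(W*D)*f = -35*I*sqrt(19)*(-15) = 525*I*sqrt(19)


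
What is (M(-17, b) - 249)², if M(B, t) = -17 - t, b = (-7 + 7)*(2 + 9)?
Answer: 70756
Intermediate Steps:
b = 0 (b = 0*11 = 0)
(M(-17, b) - 249)² = ((-17 - 1*0) - 249)² = ((-17 + 0) - 249)² = (-17 - 249)² = (-266)² = 70756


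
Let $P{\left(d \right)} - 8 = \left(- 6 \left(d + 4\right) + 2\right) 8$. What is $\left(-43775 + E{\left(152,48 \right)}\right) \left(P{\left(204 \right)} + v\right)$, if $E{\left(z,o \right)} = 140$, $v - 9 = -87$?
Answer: $438008130$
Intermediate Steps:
$v = -78$ ($v = 9 - 87 = -78$)
$P{\left(d \right)} = -168 - 48 d$ ($P{\left(d \right)} = 8 + \left(- 6 \left(d + 4\right) + 2\right) 8 = 8 + \left(- 6 \left(4 + d\right) + 2\right) 8 = 8 + \left(\left(-24 - 6 d\right) + 2\right) 8 = 8 + \left(-22 - 6 d\right) 8 = 8 - \left(176 + 48 d\right) = -168 - 48 d$)
$\left(-43775 + E{\left(152,48 \right)}\right) \left(P{\left(204 \right)} + v\right) = \left(-43775 + 140\right) \left(\left(-168 - 9792\right) - 78\right) = - 43635 \left(\left(-168 - 9792\right) - 78\right) = - 43635 \left(-9960 - 78\right) = \left(-43635\right) \left(-10038\right) = 438008130$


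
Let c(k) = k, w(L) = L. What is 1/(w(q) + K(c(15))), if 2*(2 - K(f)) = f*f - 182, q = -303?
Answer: -2/645 ≈ -0.0031008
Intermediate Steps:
K(f) = 93 - f**2/2 (K(f) = 2 - (f*f - 182)/2 = 2 - (f**2 - 182)/2 = 2 - (-182 + f**2)/2 = 2 + (91 - f**2/2) = 93 - f**2/2)
1/(w(q) + K(c(15))) = 1/(-303 + (93 - 1/2*15**2)) = 1/(-303 + (93 - 1/2*225)) = 1/(-303 + (93 - 225/2)) = 1/(-303 - 39/2) = 1/(-645/2) = -2/645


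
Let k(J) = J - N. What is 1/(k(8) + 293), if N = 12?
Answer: 1/289 ≈ 0.0034602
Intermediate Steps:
k(J) = -12 + J (k(J) = J - 1*12 = J - 12 = -12 + J)
1/(k(8) + 293) = 1/((-12 + 8) + 293) = 1/(-4 + 293) = 1/289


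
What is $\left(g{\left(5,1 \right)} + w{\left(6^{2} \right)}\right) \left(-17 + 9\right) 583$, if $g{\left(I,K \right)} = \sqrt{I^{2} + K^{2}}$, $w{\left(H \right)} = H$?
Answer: $-167904 - 4664 \sqrt{26} \approx -1.9169 \cdot 10^{5}$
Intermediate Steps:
$\left(g{\left(5,1 \right)} + w{\left(6^{2} \right)}\right) \left(-17 + 9\right) 583 = \left(\sqrt{5^{2} + 1^{2}} + 6^{2}\right) \left(-17 + 9\right) 583 = \left(\sqrt{25 + 1} + 36\right) \left(-8\right) 583 = \left(\sqrt{26} + 36\right) \left(-8\right) 583 = \left(36 + \sqrt{26}\right) \left(-8\right) 583 = \left(-288 - 8 \sqrt{26}\right) 583 = -167904 - 4664 \sqrt{26}$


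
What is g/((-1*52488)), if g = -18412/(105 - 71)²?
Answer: 4603/15169032 ≈ 0.00030345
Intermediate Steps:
g = -4603/289 (g = -18412/(34²) = -18412/1156 = -18412*1/1156 = -4603/289 ≈ -15.927)
g/((-1*52488)) = -4603/(289*((-1*52488))) = -4603/289/(-52488) = -4603/289*(-1/52488) = 4603/15169032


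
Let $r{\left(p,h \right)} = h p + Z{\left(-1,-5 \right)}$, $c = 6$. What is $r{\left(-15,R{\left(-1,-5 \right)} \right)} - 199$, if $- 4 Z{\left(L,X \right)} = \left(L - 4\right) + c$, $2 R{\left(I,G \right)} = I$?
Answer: $- \frac{767}{4} \approx -191.75$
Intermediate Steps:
$R{\left(I,G \right)} = \frac{I}{2}$
$Z{\left(L,X \right)} = - \frac{1}{2} - \frac{L}{4}$ ($Z{\left(L,X \right)} = - \frac{\left(L - 4\right) + 6}{4} = - \frac{\left(-4 + L\right) + 6}{4} = - \frac{2 + L}{4} = - \frac{1}{2} - \frac{L}{4}$)
$r{\left(p,h \right)} = - \frac{1}{4} + h p$ ($r{\left(p,h \right)} = h p - \frac{1}{4} = - \frac{1}{4} + h p$)
$r{\left(-15,R{\left(-1,-5 \right)} \right)} - 199 = \left(- \frac{1}{4} + \frac{1}{2} \left(-1\right) \left(-15\right)\right) - 199 = \left(- \frac{1}{4} - - \frac{15}{2}\right) - 199 = \left(- \frac{1}{4} + \frac{15}{2}\right) - 199 = \frac{29}{4} - 199 = - \frac{767}{4}$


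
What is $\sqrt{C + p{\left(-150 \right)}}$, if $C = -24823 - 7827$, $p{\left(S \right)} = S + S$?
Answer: $5 i \sqrt{1318} \approx 181.52 i$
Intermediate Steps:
$p{\left(S \right)} = 2 S$
$C = -32650$ ($C = -24823 - 7827 = -32650$)
$\sqrt{C + p{\left(-150 \right)}} = \sqrt{-32650 + 2 \left(-150\right)} = \sqrt{-32650 - 300} = \sqrt{-32950} = 5 i \sqrt{1318}$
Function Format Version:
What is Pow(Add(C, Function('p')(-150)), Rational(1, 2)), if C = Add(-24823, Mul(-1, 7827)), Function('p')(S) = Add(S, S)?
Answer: Mul(5, I, Pow(1318, Rational(1, 2))) ≈ Mul(181.52, I)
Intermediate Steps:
Function('p')(S) = Mul(2, S)
C = -32650 (C = Add(-24823, -7827) = -32650)
Pow(Add(C, Function('p')(-150)), Rational(1, 2)) = Pow(Add(-32650, Mul(2, -150)), Rational(1, 2)) = Pow(Add(-32650, -300), Rational(1, 2)) = Pow(-32950, Rational(1, 2)) = Mul(5, I, Pow(1318, Rational(1, 2)))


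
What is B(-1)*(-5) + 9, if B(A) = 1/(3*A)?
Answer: 32/3 ≈ 10.667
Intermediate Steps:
B(A) = 1/(3*A)
B(-1)*(-5) + 9 = ((⅓)/(-1))*(-5) + 9 = ((⅓)*(-1))*(-5) + 9 = -⅓*(-5) + 9 = 5/3 + 9 = 32/3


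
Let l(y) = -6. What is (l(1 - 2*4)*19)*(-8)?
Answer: 912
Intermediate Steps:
(l(1 - 2*4)*19)*(-8) = -6*19*(-8) = -114*(-8) = 912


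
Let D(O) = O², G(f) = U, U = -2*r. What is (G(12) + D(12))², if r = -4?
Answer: 23104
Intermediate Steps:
U = 8 (U = -2*(-4) = 8)
G(f) = 8
(G(12) + D(12))² = (8 + 12²)² = (8 + 144)² = 152² = 23104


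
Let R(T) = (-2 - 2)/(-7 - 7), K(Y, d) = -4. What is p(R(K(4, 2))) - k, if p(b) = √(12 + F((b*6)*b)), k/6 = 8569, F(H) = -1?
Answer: -51414 + √11 ≈ -51411.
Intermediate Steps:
k = 51414 (k = 6*8569 = 51414)
R(T) = 2/7 (R(T) = -4/(-14) = -4*(-1/14) = 2/7)
p(b) = √11 (p(b) = √(12 - 1) = √11)
p(R(K(4, 2))) - k = √11 - 1*51414 = √11 - 51414 = -51414 + √11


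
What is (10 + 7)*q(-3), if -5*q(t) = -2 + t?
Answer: 17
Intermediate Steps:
q(t) = 2/5 - t/5 (q(t) = -(-2 + t)/5 = 2/5 - t/5)
(10 + 7)*q(-3) = (10 + 7)*(2/5 - 1/5*(-3)) = 17*(2/5 + 3/5) = 17*1 = 17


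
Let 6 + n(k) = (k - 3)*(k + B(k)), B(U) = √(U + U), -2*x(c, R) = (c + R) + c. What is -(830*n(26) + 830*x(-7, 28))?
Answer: -485550 - 38180*√13 ≈ -6.2321e+5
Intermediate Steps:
x(c, R) = -c - R/2 (x(c, R) = -((c + R) + c)/2 = -((R + c) + c)/2 = -(R + 2*c)/2 = -c - R/2)
B(U) = √2*√U (B(U) = √(2*U) = √2*√U)
n(k) = -6 + (-3 + k)*(k + √2*√k) (n(k) = -6 + (k - 3)*(k + √2*√k) = -6 + (-3 + k)*(k + √2*√k))
-(830*n(26) + 830*x(-7, 28)) = -(485550 - 2490*√2*√26 + 830*√2*26^(3/2)) = -(485550 - 4980*√13 + 830*√2*(26*√26)) = -(485550 + 38180*√13) = -830*(585 + 46*√13) = -485550 - 38180*√13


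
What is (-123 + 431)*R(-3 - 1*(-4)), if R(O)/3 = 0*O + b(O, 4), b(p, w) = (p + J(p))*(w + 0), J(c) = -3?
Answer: -7392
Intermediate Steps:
b(p, w) = w*(-3 + p) (b(p, w) = (p - 3)*(w + 0) = (-3 + p)*w = w*(-3 + p))
R(O) = -36 + 12*O (R(O) = 3*(0*O + 4*(-3 + O)) = 3*(0 + (-12 + 4*O)) = 3*(-12 + 4*O) = -36 + 12*O)
(-123 + 431)*R(-3 - 1*(-4)) = (-123 + 431)*(-36 + 12*(-3 - 1*(-4))) = 308*(-36 + 12*(-3 + 4)) = 308*(-36 + 12*1) = 308*(-36 + 12) = 308*(-24) = -7392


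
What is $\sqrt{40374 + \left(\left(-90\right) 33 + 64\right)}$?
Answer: $2 \sqrt{9367} \approx 193.57$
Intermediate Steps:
$\sqrt{40374 + \left(\left(-90\right) 33 + 64\right)} = \sqrt{40374 + \left(-2970 + 64\right)} = \sqrt{40374 - 2906} = \sqrt{37468} = 2 \sqrt{9367}$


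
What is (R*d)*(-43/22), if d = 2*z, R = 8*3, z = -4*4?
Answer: 16512/11 ≈ 1501.1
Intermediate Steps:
z = -16
R = 24
d = -32 (d = 2*(-16) = -32)
(R*d)*(-43/22) = (24*(-32))*(-43/22) = -(-33024)/22 = -768*(-43/22) = 16512/11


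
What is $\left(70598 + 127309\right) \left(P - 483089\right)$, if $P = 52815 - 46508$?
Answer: $-94358495274$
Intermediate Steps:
$P = 6307$
$\left(70598 + 127309\right) \left(P - 483089\right) = \left(70598 + 127309\right) \left(6307 - 483089\right) = 197907 \left(-476782\right) = -94358495274$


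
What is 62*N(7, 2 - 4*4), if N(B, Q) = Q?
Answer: -868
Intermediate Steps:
62*N(7, 2 - 4*4) = 62*(2 - 4*4) = 62*(2 - 16) = 62*(-14) = -868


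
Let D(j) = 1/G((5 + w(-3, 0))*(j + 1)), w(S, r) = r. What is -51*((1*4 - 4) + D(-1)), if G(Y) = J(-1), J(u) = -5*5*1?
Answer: 51/25 ≈ 2.0400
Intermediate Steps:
J(u) = -25 (J(u) = -25*1 = -25)
G(Y) = -25
D(j) = -1/25 (D(j) = 1/(-25) = -1/25)
-51*((1*4 - 4) + D(-1)) = -51*((1*4 - 4) - 1/25) = -51*((4 - 4) - 1/25) = -51*(0 - 1/25) = -51*(-1/25) = 51/25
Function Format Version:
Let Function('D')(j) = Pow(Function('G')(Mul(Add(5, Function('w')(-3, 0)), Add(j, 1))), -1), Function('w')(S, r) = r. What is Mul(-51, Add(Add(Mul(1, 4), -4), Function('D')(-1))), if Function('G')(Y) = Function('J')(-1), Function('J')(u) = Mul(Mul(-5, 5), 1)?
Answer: Rational(51, 25) ≈ 2.0400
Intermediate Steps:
Function('J')(u) = -25 (Function('J')(u) = Mul(-25, 1) = -25)
Function('G')(Y) = -25
Function('D')(j) = Rational(-1, 25) (Function('D')(j) = Pow(-25, -1) = Rational(-1, 25))
Mul(-51, Add(Add(Mul(1, 4), -4), Function('D')(-1))) = Mul(-51, Add(Add(Mul(1, 4), -4), Rational(-1, 25))) = Mul(-51, Add(Add(4, -4), Rational(-1, 25))) = Mul(-51, Add(0, Rational(-1, 25))) = Mul(-51, Rational(-1, 25)) = Rational(51, 25)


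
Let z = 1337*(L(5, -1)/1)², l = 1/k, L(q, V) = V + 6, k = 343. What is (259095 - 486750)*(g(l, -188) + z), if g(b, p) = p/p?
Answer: -7609596030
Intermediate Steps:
L(q, V) = 6 + V
l = 1/343 ≈ 0.0029155
g(b, p) = 1
z = 33425 (z = 1337*((6 - 1)/1)² = 1337*(5*1)² = 1337*5² = 1337*25 = 33425)
(259095 - 486750)*(g(l, -188) + z) = (259095 - 486750)*(1 + 33425) = -227655*33426 = -7609596030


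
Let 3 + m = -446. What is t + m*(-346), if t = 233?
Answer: 155587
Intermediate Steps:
m = -449 (m = -3 - 446 = -449)
t + m*(-346) = 233 - 449*(-346) = 233 + 155354 = 155587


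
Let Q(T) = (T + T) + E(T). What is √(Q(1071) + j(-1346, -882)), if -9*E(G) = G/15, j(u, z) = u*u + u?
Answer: √407813415/15 ≈ 1346.3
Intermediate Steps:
j(u, z) = u + u² (j(u, z) = u² + u = u + u²)
E(G) = -G/135 (E(G) = -G/(9*15) = -G/135)
Q(T) = 269*T/135 (Q(T) = (T + T) - T/135 = 2*T - T/135 = 269*T/135)
√(Q(1071) + j(-1346, -882)) = √((269/135)*1071 - 1346*(1 - 1346)) = √(32011/15 - 1346*(-1345)) = √(32011/15 + 1810370) = √(27187561/15) = √407813415/15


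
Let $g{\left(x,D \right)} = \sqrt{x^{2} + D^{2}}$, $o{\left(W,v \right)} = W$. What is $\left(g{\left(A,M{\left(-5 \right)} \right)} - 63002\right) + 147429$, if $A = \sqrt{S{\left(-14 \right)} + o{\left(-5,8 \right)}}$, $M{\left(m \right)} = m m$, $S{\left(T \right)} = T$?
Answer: $84427 + \sqrt{606} \approx 84452.0$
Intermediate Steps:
$M{\left(m \right)} = m^{2}$
$A = i \sqrt{19}$ ($A = \sqrt{-14 - 5} = \sqrt{-19} = i \sqrt{19} \approx 4.3589 i$)
$g{\left(x,D \right)} = \sqrt{D^{2} + x^{2}}$
$\left(g{\left(A,M{\left(-5 \right)} \right)} - 63002\right) + 147429 = \left(\sqrt{\left(\left(-5\right)^{2}\right)^{2} + \left(i \sqrt{19}\right)^{2}} - 63002\right) + 147429 = \left(\sqrt{25^{2} - 19} - 63002\right) + 147429 = \left(\sqrt{625 - 19} - 63002\right) + 147429 = \left(\sqrt{606} - 63002\right) + 147429 = \left(-63002 + \sqrt{606}\right) + 147429 = 84427 + \sqrt{606}$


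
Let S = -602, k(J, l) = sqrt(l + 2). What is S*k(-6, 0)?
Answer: -602*sqrt(2) ≈ -851.36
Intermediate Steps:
k(J, l) = sqrt(2 + l)
S*k(-6, 0) = -602*sqrt(2 + 0) = -602*sqrt(2)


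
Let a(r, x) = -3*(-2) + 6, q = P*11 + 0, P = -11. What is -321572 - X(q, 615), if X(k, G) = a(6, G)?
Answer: -321584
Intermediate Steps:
q = -121 (q = -11*11 + 0 = -121 + 0 = -121)
a(r, x) = 12 (a(r, x) = 6 + 6 = 12)
X(k, G) = 12
-321572 - X(q, 615) = -321572 - 1*12 = -321572 - 12 = -321584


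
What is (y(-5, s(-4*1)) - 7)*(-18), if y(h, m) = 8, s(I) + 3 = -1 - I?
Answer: -18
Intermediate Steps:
s(I) = -4 - I (s(I) = -3 + (-1 - I) = -4 - I)
(y(-5, s(-4*1)) - 7)*(-18) = (8 - 7)*(-18) = 1*(-18) = -18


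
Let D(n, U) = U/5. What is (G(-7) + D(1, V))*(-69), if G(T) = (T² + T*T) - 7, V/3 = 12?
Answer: -33879/5 ≈ -6775.8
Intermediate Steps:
V = 36 (V = 3*12 = 36)
D(n, U) = U/5 (D(n, U) = U*(⅕) = U/5)
G(T) = -7 + 2*T² (G(T) = (T² + T²) - 7 = 2*T² - 7 = -7 + 2*T²)
(G(-7) + D(1, V))*(-69) = ((-7 + 2*(-7)²) + (⅕)*36)*(-69) = ((-7 + 2*49) + 36/5)*(-69) = ((-7 + 98) + 36/5)*(-69) = (91 + 36/5)*(-69) = (491/5)*(-69) = -33879/5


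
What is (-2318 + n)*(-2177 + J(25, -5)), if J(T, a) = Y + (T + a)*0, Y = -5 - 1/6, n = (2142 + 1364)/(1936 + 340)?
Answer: 34514863183/6828 ≈ 5.0549e+6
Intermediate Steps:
n = 1753/1138 (n = 3506/2276 = 3506*(1/2276) = 1753/1138 ≈ 1.5404)
Y = -31/6 (Y = -5 - 1*1/6 = -5 - 1/6 = -31/6 ≈ -5.1667)
J(T, a) = -31/6 (J(T, a) = -31/6 + (T + a)*0 = -31/6 + 0 = -31/6)
(-2318 + n)*(-2177 + J(25, -5)) = (-2318 + 1753/1138)*(-2177 - 31/6) = -2636131/1138*(-13093/6) = 34514863183/6828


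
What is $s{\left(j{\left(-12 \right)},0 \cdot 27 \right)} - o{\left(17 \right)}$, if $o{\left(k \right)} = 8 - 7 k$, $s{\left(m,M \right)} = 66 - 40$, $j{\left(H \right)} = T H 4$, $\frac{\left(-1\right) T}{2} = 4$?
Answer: $137$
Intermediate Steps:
$T = -8$ ($T = \left(-2\right) 4 = -8$)
$j{\left(H \right)} = - 32 H$ ($j{\left(H \right)} = - 8 H 4 = - 32 H$)
$s{\left(m,M \right)} = 26$ ($s{\left(m,M \right)} = 66 - 40 = 26$)
$s{\left(j{\left(-12 \right)},0 \cdot 27 \right)} - o{\left(17 \right)} = 26 - \left(8 - 119\right) = 26 - -111 = 26 + 111 = 137$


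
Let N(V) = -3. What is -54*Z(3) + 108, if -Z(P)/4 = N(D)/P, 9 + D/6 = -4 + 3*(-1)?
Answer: -108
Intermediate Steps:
D = -96 (D = -54 + 6*(-4 + 3*(-1)) = -54 + 6*(-4 - 3) = -54 + 6*(-7) = -54 - 42 = -96)
Z(P) = 12/P (Z(P) = -(-12)/P = 12/P)
-54*Z(3) + 108 = -648/3 + 108 = -54*4 + 108 = -216 + 108 = -108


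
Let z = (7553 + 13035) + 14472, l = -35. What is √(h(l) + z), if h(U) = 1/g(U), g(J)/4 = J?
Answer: √171793965/70 ≈ 187.24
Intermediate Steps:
g(J) = 4*J
h(U) = 1/(4*U)
z = 35060 (z = 20588 + 14472 = 35060)
√(h(l) + z) = √((¼)/(-35) + 35060) = √((¼)*(-1/35) + 35060) = √(-1/140 + 35060) = √(4908399/140) = √171793965/70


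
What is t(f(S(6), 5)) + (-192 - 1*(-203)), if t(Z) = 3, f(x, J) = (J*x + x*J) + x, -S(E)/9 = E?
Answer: 14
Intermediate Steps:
S(E) = -9*E
f(x, J) = x + 2*J*x (f(x, J) = (J*x + J*x) + x = 2*J*x + x = x + 2*J*x)
t(f(S(6), 5)) + (-192 - 1*(-203)) = 3 + (-192 - 1*(-203)) = 3 + (-192 + 203) = 3 + 11 = 14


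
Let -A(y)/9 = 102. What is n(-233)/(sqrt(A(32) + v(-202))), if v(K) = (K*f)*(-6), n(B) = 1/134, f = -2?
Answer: -I*sqrt(3342)/447828 ≈ -0.00012909*I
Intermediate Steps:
A(y) = -918 (A(y) = -9*102 = -918)
n(B) = 1/134
v(K) = 12*K (v(K) = (K*(-2))*(-6) = -2*K*(-6) = 12*K)
n(-233)/(sqrt(A(32) + v(-202))) = 1/(134*(sqrt(-918 + 12*(-202)))) = 1/(134*(sqrt(-918 - 2424))) = 1/(134*(sqrt(-3342))) = 1/(134*((I*sqrt(3342)))) = (-I*sqrt(3342)/3342)/134 = -I*sqrt(3342)/447828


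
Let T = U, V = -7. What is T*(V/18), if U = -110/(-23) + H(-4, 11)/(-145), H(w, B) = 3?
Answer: -111167/60030 ≈ -1.8519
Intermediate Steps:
U = 15881/3335 (U = -110/(-23) + 3/(-145) = -110*(-1/23) + 3*(-1/145) = 110/23 - 3/145 = 15881/3335 ≈ 4.7619)
T = 15881/3335 ≈ 4.7619
T*(V/18) = 15881*(-7/18)/3335 = 15881*(-7*1/18)/3335 = (15881/3335)*(-7/18) = -111167/60030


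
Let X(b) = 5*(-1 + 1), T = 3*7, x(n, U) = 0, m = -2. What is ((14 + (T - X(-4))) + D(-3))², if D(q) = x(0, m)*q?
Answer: 1225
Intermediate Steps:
T = 21
D(q) = 0 (D(q) = 0*q = 0)
X(b) = 0 (X(b) = 5*0 = 0)
((14 + (T - X(-4))) + D(-3))² = ((14 + (21 - 1*0)) + 0)² = ((14 + (21 + 0)) + 0)² = ((14 + 21) + 0)² = (35 + 0)² = 35² = 1225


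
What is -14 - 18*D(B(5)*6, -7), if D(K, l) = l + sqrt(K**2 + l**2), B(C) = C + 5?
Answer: 112 - 18*sqrt(3649) ≈ -975.33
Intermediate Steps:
B(C) = 5 + C
-14 - 18*D(B(5)*6, -7) = -14 - 18*(-7 + sqrt(((5 + 5)*6)**2 + (-7)**2)) = -14 - 18*(-7 + sqrt((10*6)**2 + 49)) = -14 - 18*(-7 + sqrt(60**2 + 49)) = -14 - 18*(-7 + sqrt(3600 + 49)) = -14 - 18*(-7 + sqrt(3649)) = -14 + (126 - 18*sqrt(3649)) = 112 - 18*sqrt(3649)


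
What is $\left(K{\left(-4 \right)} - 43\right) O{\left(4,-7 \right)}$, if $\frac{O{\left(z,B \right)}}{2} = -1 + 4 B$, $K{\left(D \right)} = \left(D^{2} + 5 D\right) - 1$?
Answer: $2784$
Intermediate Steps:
$K{\left(D \right)} = -1 + D^{2} + 5 D$
$O{\left(z,B \right)} = -2 + 8 B$ ($O{\left(z,B \right)} = 2 \left(-1 + 4 B\right) = -2 + 8 B$)
$\left(K{\left(-4 \right)} - 43\right) O{\left(4,-7 \right)} = \left(\left(-1 + \left(-4\right)^{2} + 5 \left(-4\right)\right) - 43\right) \left(-2 + 8 \left(-7\right)\right) = \left(\left(-1 + 16 - 20\right) - 43\right) \left(-2 - 56\right) = \left(-5 - 43\right) \left(-58\right) = \left(-48\right) \left(-58\right) = 2784$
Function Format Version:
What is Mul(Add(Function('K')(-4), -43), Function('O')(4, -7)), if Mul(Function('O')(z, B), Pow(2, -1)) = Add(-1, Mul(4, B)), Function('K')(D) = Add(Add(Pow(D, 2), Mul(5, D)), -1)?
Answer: 2784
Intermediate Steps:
Function('K')(D) = Add(-1, Pow(D, 2), Mul(5, D))
Function('O')(z, B) = Add(-2, Mul(8, B)) (Function('O')(z, B) = Mul(2, Add(-1, Mul(4, B))) = Add(-2, Mul(8, B)))
Mul(Add(Function('K')(-4), -43), Function('O')(4, -7)) = Mul(Add(Add(-1, Pow(-4, 2), Mul(5, -4)), -43), Add(-2, Mul(8, -7))) = Mul(Add(Add(-1, 16, -20), -43), Add(-2, -56)) = Mul(Add(-5, -43), -58) = Mul(-48, -58) = 2784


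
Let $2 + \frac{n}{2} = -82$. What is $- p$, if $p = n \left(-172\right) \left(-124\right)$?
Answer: $3583104$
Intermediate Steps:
$n = -168$ ($n = -4 + 2 \left(-82\right) = -4 - 164 = -168$)
$p = -3583104$ ($p = \left(-168\right) \left(-172\right) \left(-124\right) = 28896 \left(-124\right) = -3583104$)
$- p = \left(-1\right) \left(-3583104\right) = 3583104$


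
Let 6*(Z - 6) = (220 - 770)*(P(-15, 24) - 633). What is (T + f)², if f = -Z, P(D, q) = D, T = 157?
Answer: 3510444001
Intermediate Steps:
Z = 59406 (Z = 6 + ((220 - 770)*(-15 - 633))/6 = 6 + (-550*(-648))/6 = 6 + (⅙)*356400 = 6 + 59400 = 59406)
f = -59406 (f = -1*59406 = -59406)
(T + f)² = (157 - 59406)² = (-59249)² = 3510444001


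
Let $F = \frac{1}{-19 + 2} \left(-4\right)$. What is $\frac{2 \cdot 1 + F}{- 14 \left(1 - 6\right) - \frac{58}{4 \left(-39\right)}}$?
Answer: $\frac{2964}{93313} \approx 0.031764$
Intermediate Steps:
$F = \frac{4}{17}$ ($F = \frac{1}{-17} \left(-4\right) = \left(- \frac{1}{17}\right) \left(-4\right) = \frac{4}{17} \approx 0.23529$)
$\frac{2 \cdot 1 + F}{- 14 \left(1 - 6\right) - \frac{58}{4 \left(-39\right)}} = \frac{2 \cdot 1 + \frac{4}{17}}{- 14 \left(1 - 6\right) - \frac{58}{4 \left(-39\right)}} = \frac{2 + \frac{4}{17}}{- 14 \left(1 - 6\right) - \frac{58}{-156}} = \frac{38}{17 \left(\left(-14\right) \left(-5\right) - - \frac{29}{78}\right)} = \frac{38}{17 \left(70 + \frac{29}{78}\right)} = \frac{38}{17 \cdot \frac{5489}{78}} = \frac{38}{17} \cdot \frac{78}{5489} = \frac{2964}{93313}$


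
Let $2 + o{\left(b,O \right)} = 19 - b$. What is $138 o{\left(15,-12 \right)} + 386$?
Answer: $662$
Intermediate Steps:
$o{\left(b,O \right)} = 17 - b$ ($o{\left(b,O \right)} = -2 - \left(-19 + b\right) = 17 - b$)
$138 o{\left(15,-12 \right)} + 386 = 138 \left(17 - 15\right) + 386 = 138 \cdot 2 + 386 = 276 + 386 = 662$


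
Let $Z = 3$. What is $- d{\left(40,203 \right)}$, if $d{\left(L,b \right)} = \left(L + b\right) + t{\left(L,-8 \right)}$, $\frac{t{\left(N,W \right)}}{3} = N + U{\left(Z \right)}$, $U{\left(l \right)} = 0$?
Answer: $-363$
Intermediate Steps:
$t{\left(N,W \right)} = 3 N$ ($t{\left(N,W \right)} = 3 \left(N + 0\right) = 3 N$)
$d{\left(L,b \right)} = b + 4 L$ ($d{\left(L,b \right)} = \left(L + b\right) + 3 L = b + 4 L$)
$- d{\left(40,203 \right)} = - (203 + 4 \cdot 40) = - (203 + 160) = \left(-1\right) 363 = -363$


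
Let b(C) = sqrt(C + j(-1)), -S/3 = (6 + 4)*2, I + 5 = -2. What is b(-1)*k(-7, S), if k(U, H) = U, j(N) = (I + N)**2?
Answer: -21*sqrt(7) ≈ -55.561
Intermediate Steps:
I = -7 (I = -5 - 2 = -7)
S = -60 (S = -3*(6 + 4)*2 = -30*2 = -3*20 = -60)
j(N) = (-7 + N)**2
b(C) = sqrt(64 + C) (b(C) = sqrt(C + (-7 - 1)**2) = sqrt(C + (-8)**2) = sqrt(C + 64) = sqrt(64 + C))
b(-1)*k(-7, S) = sqrt(64 - 1)*(-7) = sqrt(63)*(-7) = (3*sqrt(7))*(-7) = -21*sqrt(7)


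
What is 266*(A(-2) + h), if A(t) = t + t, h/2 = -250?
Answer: -134064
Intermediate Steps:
h = -500 (h = 2*(-250) = -500)
A(t) = 2*t
266*(A(-2) + h) = 266*(2*(-2) - 500) = 266*(-4 - 500) = 266*(-504) = -134064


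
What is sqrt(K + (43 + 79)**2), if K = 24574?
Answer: sqrt(39458) ≈ 198.64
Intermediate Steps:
sqrt(K + (43 + 79)**2) = sqrt(24574 + (43 + 79)**2) = sqrt(24574 + 122**2) = sqrt(24574 + 14884) = sqrt(39458)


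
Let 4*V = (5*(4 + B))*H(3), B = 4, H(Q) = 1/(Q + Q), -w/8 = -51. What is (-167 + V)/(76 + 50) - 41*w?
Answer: -3161840/189 ≈ -16729.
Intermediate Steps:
w = 408 (w = -8*(-51) = 408)
H(Q) = 1/(2*Q)
V = 5/3 (V = ((5*(4 + 4))*((½)/3))/4 = ((5*8)*((½)*(⅓)))/4 = (40*(⅙))/4 = (¼)*(20/3) = 5/3 ≈ 1.6667)
(-167 + V)/(76 + 50) - 41*w = (-167 + 5/3)/(76 + 50) - 41*408 = -496/3/126 - 16728 = -496/3*1/126 - 16728 = -248/189 - 16728 = -3161840/189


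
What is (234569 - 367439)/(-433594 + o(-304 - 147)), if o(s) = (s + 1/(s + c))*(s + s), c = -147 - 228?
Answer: 3658354/737643 ≈ 4.9595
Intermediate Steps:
c = -375
o(s) = 2*s*(s + 1/(-375 + s)) (o(s) = (s + 1/(s - 375))*(s + s) = (s + 1/(-375 + s))*(2*s) = 2*s*(s + 1/(-375 + s)))
(234569 - 367439)/(-433594 + o(-304 - 147)) = (234569 - 367439)/(-433594 + 2*(-304 - 147)*(1 + (-304 - 147)² - 375*(-304 - 147))/(-375 + (-304 - 147))) = -132870/(-433594 + 2*(-451)*(1 + (-451)² - 375*(-451))/(-375 - 451)) = -132870/(-433594 + 2*(-451)*(1 + 203401 + 169125)/(-826)) = -132870/(-433594 + 2*(-451)*(-1/826)*372527) = -132870/(-433594 + 168009677/413) = -132870/(-11064645/413) = -132870*(-413/11064645) = 3658354/737643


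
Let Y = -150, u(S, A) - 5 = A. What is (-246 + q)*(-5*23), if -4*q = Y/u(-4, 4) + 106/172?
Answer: 28719065/1032 ≈ 27829.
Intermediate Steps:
u(S, A) = 5 + A
q = 4141/1032 (q = -(-150/(5 + 4) + 106/172)/4 = -(-150/9 + 106*(1/172))/4 = -(-150*⅑ + 53/86)/4 = -(-50/3 + 53/86)/4 = -¼*(-4141/258) = 4141/1032 ≈ 4.0126)
(-246 + q)*(-5*23) = (-246 + 4141/1032)*(-5*23) = -249731/1032*(-115) = 28719065/1032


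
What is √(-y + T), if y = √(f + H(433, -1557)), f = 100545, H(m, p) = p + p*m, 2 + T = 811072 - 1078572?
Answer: √(-267502 - I*√575193) ≈ 0.733 - 517.21*I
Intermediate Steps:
T = -267502 (T = -2 + (811072 - 1078572) = -2 - 267500 = -267502)
H(m, p) = p + m*p
y = I*√575193 (y = √(100545 - 1557*(1 + 433)) = √(100545 - 1557*434) = √(100545 - 675738) = √(-575193) = I*√575193 ≈ 758.42*I)
√(-y + T) = √(-I*√575193 - 267502) = √(-267502 - I*√575193)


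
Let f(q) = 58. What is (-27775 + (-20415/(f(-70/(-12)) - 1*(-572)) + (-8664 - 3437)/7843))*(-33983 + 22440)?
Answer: 15105556020535/47058 ≈ 3.2100e+8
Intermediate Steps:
(-27775 + (-20415/(f(-70/(-12)) - 1*(-572)) + (-8664 - 3437)/7843))*(-33983 + 22440) = (-27775 + (-20415/(58 - 1*(-572)) + (-8664 - 3437)/7843))*(-33983 + 22440) = (-27775 + (-20415/(58 + 572) - 12101*1/7843))*(-11543) = (-27775 + (-20415/630 - 12101/7843))*(-11543) = (-27775 + (-20415*1/630 - 12101/7843))*(-11543) = (-27775 + (-1361/42 - 12101/7843))*(-11543) = (-27775 - 11182565/329406)*(-11543) = -9160434215/329406*(-11543) = 15105556020535/47058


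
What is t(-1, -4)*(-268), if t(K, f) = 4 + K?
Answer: -804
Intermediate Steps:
t(-1, -4)*(-268) = (4 - 1)*(-268) = 3*(-268) = -804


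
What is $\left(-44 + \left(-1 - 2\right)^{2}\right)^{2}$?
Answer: $1225$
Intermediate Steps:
$\left(-44 + \left(-1 - 2\right)^{2}\right)^{2} = \left(-44 + \left(-3\right)^{2}\right)^{2} = \left(-44 + 9\right)^{2} = \left(-35\right)^{2} = 1225$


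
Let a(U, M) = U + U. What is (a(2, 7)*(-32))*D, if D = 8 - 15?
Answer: 896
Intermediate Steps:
a(U, M) = 2*U
D = -7
(a(2, 7)*(-32))*D = ((2*2)*(-32))*(-7) = (4*(-32))*(-7) = -128*(-7) = 896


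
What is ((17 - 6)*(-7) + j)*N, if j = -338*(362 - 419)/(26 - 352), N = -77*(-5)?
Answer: -8540840/163 ≈ -52398.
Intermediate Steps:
N = 385
j = -9633/163 (j = -338/((-326/(-57))) = -338/((-326*(-1/57))) = -338/326/57 = -338*57/326 = -9633/163 ≈ -59.098)
((17 - 6)*(-7) + j)*N = ((17 - 6)*(-7) - 9633/163)*385 = (11*(-7) - 9633/163)*385 = (-77 - 9633/163)*385 = -22184/163*385 = -8540840/163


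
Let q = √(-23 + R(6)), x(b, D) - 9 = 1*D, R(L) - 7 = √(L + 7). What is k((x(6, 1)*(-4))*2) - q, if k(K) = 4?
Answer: 4 - √(-16 + √13) ≈ 4.0 - 3.5206*I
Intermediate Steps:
R(L) = 7 + √(7 + L) (R(L) = 7 + √(L + 7) = 7 + √(7 + L))
x(b, D) = 9 + D (x(b, D) = 9 + 1*D = 9 + D)
q = √(-16 + √13) (q = √(-23 + (7 + √(7 + 6))) = √(-23 + (7 + √13)) = √(-16 + √13) ≈ 3.5206*I)
k((x(6, 1)*(-4))*2) - q = 4 - √(-16 + √13)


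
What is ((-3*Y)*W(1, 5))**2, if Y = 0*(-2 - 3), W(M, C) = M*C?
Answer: 0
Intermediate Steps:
W(M, C) = C*M
Y = 0 (Y = 0*(-5) = 0)
((-3*Y)*W(1, 5))**2 = ((-3*0)*(5*1))**2 = (0*5)**2 = 0**2 = 0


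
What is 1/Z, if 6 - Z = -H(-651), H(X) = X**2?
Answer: 1/423807 ≈ 2.3596e-6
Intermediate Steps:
Z = 423807 (Z = 6 - (-1)*(-651)**2 = 6 - (-1)*423801 = 6 - 1*(-423801) = 6 + 423801 = 423807)
1/Z = 1/423807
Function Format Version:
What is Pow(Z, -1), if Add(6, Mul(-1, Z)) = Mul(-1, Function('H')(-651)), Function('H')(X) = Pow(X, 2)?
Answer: Rational(1, 423807) ≈ 2.3596e-6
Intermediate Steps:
Z = 423807 (Z = Add(6, Mul(-1, Mul(-1, Pow(-651, 2)))) = Add(6, Mul(-1, Mul(-1, 423801))) = Add(6, Mul(-1, -423801)) = Add(6, 423801) = 423807)
Pow(Z, -1) = Pow(423807, -1) = Rational(1, 423807)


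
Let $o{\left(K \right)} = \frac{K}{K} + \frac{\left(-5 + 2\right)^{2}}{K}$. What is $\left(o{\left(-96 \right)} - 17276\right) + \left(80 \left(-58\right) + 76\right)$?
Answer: $- \frac{698851}{32} \approx -21839.0$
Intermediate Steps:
$o{\left(K \right)} = 1 + \frac{9}{K}$ ($o{\left(K \right)} = 1 + \frac{\left(-3\right)^{2}}{K} = 1 + \frac{9}{K}$)
$\left(o{\left(-96 \right)} - 17276\right) + \left(80 \left(-58\right) + 76\right) = \left(\frac{9 - 96}{-96} - 17276\right) + \left(80 \left(-58\right) + 76\right) = \left(\left(- \frac{1}{96}\right) \left(-87\right) - 17276\right) + \left(-4640 + 76\right) = \left(\frac{29}{32} - 17276\right) - 4564 = - \frac{552803}{32} - 4564 = - \frac{698851}{32}$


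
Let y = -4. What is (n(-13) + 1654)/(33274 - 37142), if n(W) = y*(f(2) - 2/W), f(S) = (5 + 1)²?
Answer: -9811/25142 ≈ -0.39022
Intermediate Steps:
f(S) = 36 (f(S) = 6² = 36)
n(W) = -144 + 8/W (n(W) = -4*(36 - 2/W) = -144 + 8/W)
(n(-13) + 1654)/(33274 - 37142) = ((-144 + 8/(-13)) + 1654)/(33274 - 37142) = ((-144 + 8*(-1/13)) + 1654)/(-3868) = ((-144 - 8/13) + 1654)*(-1/3868) = (-1880/13 + 1654)*(-1/3868) = (19622/13)*(-1/3868) = -9811/25142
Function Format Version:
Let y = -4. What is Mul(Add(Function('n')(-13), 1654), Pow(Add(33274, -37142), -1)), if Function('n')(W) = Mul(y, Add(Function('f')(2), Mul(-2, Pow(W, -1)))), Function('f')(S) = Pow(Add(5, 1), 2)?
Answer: Rational(-9811, 25142) ≈ -0.39022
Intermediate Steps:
Function('f')(S) = 36 (Function('f')(S) = Pow(6, 2) = 36)
Function('n')(W) = Add(-144, Mul(8, Pow(W, -1))) (Function('n')(W) = Mul(-4, Add(36, Mul(-2, Pow(W, -1)))) = Add(-144, Mul(8, Pow(W, -1))))
Mul(Add(Function('n')(-13), 1654), Pow(Add(33274, -37142), -1)) = Mul(Add(Add(-144, Mul(8, Pow(-13, -1))), 1654), Pow(Add(33274, -37142), -1)) = Mul(Add(Add(-144, Mul(8, Rational(-1, 13))), 1654), Pow(-3868, -1)) = Mul(Add(Add(-144, Rational(-8, 13)), 1654), Rational(-1, 3868)) = Mul(Add(Rational(-1880, 13), 1654), Rational(-1, 3868)) = Mul(Rational(19622, 13), Rational(-1, 3868)) = Rational(-9811, 25142)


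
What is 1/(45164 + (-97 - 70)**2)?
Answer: 1/73053 ≈ 1.3689e-5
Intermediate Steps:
1/(45164 + (-97 - 70)**2) = 1/(45164 + (-167)**2) = 1/(45164 + 27889) = 1/73053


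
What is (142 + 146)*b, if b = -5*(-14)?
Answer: 20160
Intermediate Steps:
b = 70
(142 + 146)*b = (142 + 146)*70 = 288*70 = 20160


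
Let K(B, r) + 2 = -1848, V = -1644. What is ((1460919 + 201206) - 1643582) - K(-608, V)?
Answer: 20393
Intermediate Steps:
K(B, r) = -1850 (K(B, r) = -2 - 1848 = -1850)
((1460919 + 201206) - 1643582) - K(-608, V) = ((1460919 + 201206) - 1643582) - 1*(-1850) = (1662125 - 1643582) + 1850 = 18543 + 1850 = 20393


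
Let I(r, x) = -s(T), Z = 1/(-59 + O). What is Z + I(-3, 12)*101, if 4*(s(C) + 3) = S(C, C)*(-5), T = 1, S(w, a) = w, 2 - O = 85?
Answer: 121905/284 ≈ 429.24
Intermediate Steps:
O = -83 (O = 2 - 1*85 = 2 - 85 = -83)
s(C) = -3 - 5*C/4 (s(C) = -3 + (C*(-5))/4 = -3 + (-5*C)/4 = -3 - 5*C/4)
Z = -1/142 (Z = 1/(-59 - 83) = 1/(-142) = -1/142 ≈ -0.0070423)
I(r, x) = 17/4 (I(r, x) = -(-3 - 5/4*1) = -(-3 - 5/4) = -1*(-17/4) = 17/4)
Z + I(-3, 12)*101 = -1/142 + (17/4)*101 = -1/142 + 1717/4 = 121905/284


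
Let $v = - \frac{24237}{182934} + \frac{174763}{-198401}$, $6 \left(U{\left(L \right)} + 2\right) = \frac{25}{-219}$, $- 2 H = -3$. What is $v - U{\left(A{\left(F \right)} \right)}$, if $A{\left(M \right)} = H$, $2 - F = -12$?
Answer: $\frac{1332263431736}{1324741531491} \approx 1.0057$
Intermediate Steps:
$F = 14$ ($F = 2 - -12 = 2 + 12 = 14$)
$H = \frac{3}{2}$ ($H = \left(- \frac{1}{2}\right) \left(-3\right) = \frac{3}{2} \approx 1.5$)
$A{\left(M \right)} = \frac{3}{2}$
$U{\left(L \right)} = - \frac{2653}{1314}$ ($U{\left(L \right)} = -2 + \frac{25 \frac{1}{-219}}{6} = -2 + \frac{25 \left(- \frac{1}{219}\right)}{6} = -2 + \frac{1}{6} \left(- \frac{25}{219}\right) = -2 - \frac{25}{1314} = - \frac{2653}{1314}$)
$v = - \frac{4086526631}{4032698726}$ ($v = \left(-24237\right) \frac{1}{182934} + 174763 \left(- \frac{1}{198401}\right) = - \frac{2693}{20326} - \frac{174763}{198401} = - \frac{4086526631}{4032698726} \approx -1.0133$)
$v - U{\left(A{\left(F \right)} \right)} = - \frac{4086526631}{4032698726} - - \frac{2653}{1314} = - \frac{4086526631}{4032698726} + \frac{2653}{1314} = \frac{1332263431736}{1324741531491}$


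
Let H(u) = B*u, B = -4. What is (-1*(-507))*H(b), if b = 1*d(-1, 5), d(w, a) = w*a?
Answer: 10140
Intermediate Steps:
d(w, a) = a*w
b = -5 (b = 1*(5*(-1)) = 1*(-5) = -5)
H(u) = -4*u
(-1*(-507))*H(b) = (-1*(-507))*(-4*(-5)) = 507*20 = 10140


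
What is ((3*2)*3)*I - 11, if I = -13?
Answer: -245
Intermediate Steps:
((3*2)*3)*I - 11 = ((3*2)*3)*(-13) - 11 = (6*3)*(-13) - 11 = 18*(-13) - 11 = -234 - 11 = -245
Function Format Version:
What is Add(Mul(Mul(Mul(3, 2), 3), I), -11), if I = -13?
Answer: -245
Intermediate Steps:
Add(Mul(Mul(Mul(3, 2), 3), I), -11) = Add(Mul(Mul(Mul(3, 2), 3), -13), -11) = Add(Mul(Mul(6, 3), -13), -11) = Add(Mul(18, -13), -11) = Add(-234, -11) = -245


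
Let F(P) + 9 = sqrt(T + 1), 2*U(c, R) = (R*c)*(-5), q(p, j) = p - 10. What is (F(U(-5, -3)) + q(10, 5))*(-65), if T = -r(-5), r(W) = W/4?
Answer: 975/2 ≈ 487.50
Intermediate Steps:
r(W) = W/4 (r(W) = W*(1/4) = W/4)
q(p, j) = -10 + p
T = 5/4 (T = -(-5)/4 = -1*(-5/4) = 5/4 ≈ 1.2500)
U(c, R) = -5*R*c/2 (U(c, R) = ((R*c)*(-5))/2 = (-5*R*c)/2 = -5*R*c/2)
F(P) = -15/2 (F(P) = -9 + sqrt(5/4 + 1) = -9 + sqrt(9/4) = -9 + 3/2 = -15/2)
(F(U(-5, -3)) + q(10, 5))*(-65) = (-15/2 + (-10 + 10))*(-65) = (-15/2 + 0)*(-65) = -15/2*(-65) = 975/2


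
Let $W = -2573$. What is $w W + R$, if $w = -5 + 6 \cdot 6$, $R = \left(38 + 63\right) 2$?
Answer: $-79561$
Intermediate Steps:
$R = 202$ ($R = 101 \cdot 2 = 202$)
$w = 31$ ($w = -5 + 36 = 31$)
$w W + R = 31 \left(-2573\right) + 202 = -79763 + 202 = -79561$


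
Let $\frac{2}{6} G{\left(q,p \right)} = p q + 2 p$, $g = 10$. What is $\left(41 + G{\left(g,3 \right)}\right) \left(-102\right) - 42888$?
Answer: $-58086$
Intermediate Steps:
$G{\left(q,p \right)} = 6 p + 3 p q$ ($G{\left(q,p \right)} = 3 \left(p q + 2 p\right) = 3 \left(2 p + p q\right) = 6 p + 3 p q$)
$\left(41 + G{\left(g,3 \right)}\right) \left(-102\right) - 42888 = \left(41 + 3 \cdot 3 \left(2 + 10\right)\right) \left(-102\right) - 42888 = \left(41 + 3 \cdot 3 \cdot 12\right) \left(-102\right) - 42888 = \left(41 + 108\right) \left(-102\right) - 42888 = 149 \left(-102\right) - 42888 = -15198 - 42888 = -58086$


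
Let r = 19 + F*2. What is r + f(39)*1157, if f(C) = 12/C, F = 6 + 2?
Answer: 391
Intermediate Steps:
F = 8
r = 35 (r = 19 + 8*2 = 19 + 16 = 35)
r + f(39)*1157 = 35 + (12/39)*1157 = 35 + (12*(1/39))*1157 = 35 + (4/13)*1157 = 35 + 356 = 391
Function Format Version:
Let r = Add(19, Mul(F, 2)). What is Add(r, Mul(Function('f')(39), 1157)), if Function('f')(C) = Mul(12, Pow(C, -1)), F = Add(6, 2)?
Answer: 391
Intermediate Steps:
F = 8
r = 35 (r = Add(19, Mul(8, 2)) = Add(19, 16) = 35)
Add(r, Mul(Function('f')(39), 1157)) = Add(35, Mul(Mul(12, Pow(39, -1)), 1157)) = Add(35, Mul(Mul(12, Rational(1, 39)), 1157)) = Add(35, Mul(Rational(4, 13), 1157)) = Add(35, 356) = 391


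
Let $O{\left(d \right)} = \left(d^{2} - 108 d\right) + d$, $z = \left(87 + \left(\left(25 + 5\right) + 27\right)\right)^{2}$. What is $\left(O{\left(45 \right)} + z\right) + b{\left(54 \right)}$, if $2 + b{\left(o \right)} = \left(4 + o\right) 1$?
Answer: $18002$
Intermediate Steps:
$b{\left(o \right)} = 2 + o$ ($b{\left(o \right)} = -2 + \left(4 + o\right) 1 = -2 + \left(4 + o\right) = 2 + o$)
$z = 20736$ ($z = \left(87 + \left(30 + 27\right)\right)^{2} = \left(87 + 57\right)^{2} = 144^{2} = 20736$)
$O{\left(d \right)} = d^{2} - 107 d$
$\left(O{\left(45 \right)} + z\right) + b{\left(54 \right)} = \left(45 \left(-107 + 45\right) + 20736\right) + \left(2 + 54\right) = \left(45 \left(-62\right) + 20736\right) + 56 = \left(-2790 + 20736\right) + 56 = 17946 + 56 = 18002$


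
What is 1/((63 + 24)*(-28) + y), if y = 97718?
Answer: 1/95282 ≈ 1.0495e-5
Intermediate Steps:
1/((63 + 24)*(-28) + y) = 1/((63 + 24)*(-28) + 97718) = 1/(87*(-28) + 97718) = 1/(-2436 + 97718) = 1/95282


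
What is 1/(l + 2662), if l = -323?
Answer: 1/2339 ≈ 0.00042753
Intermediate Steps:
1/(l + 2662) = 1/(-323 + 2662) = 1/2339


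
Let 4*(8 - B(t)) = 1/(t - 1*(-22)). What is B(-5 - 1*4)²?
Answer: 172225/2704 ≈ 63.693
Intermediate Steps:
B(t) = 8 - 1/(4*(22 + t)) (B(t) = 8 - 1/(4*(t - 1*(-22))) = 8 - 1/(4*(t + 22)) = 8 - 1/(4*(22 + t)))
B(-5 - 1*4)² = ((703 + 32*(-5 - 1*4))/(4*(22 + (-5 - 1*4))))² = ((703 + 32*(-5 - 4))/(4*(22 + (-5 - 4))))² = ((703 + 32*(-9))/(4*(22 - 9)))² = ((¼)*(703 - 288)/13)² = ((¼)*(1/13)*415)² = (415/52)² = 172225/2704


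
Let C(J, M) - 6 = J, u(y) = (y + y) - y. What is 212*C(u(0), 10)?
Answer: 1272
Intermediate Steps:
u(y) = y (u(y) = 2*y - y = y)
C(J, M) = 6 + J
212*C(u(0), 10) = 212*(6 + 0) = 212*6 = 1272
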